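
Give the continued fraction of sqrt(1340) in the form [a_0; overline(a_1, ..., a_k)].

[36; overline(1, 1, 1, 1, 6, 18, 6, 1, 1, 1, 1, 72)]

Write x_i = (sqrt(1340) + m_i)/d_i with (m_0, d_0) = (0, 1). a_0 = floor(sqrt(1340)) = 36, since 36^2 = 1296 <= 1340 < 1369 = 37^2.
Iterate m_{i+1} = d_i*a_i - m_i, d_{i+1} = (1340 - m_{i+1}^2)/d_i, a_{i+1} = floor((a_0 + m_{i+1})/d_{i+1}):
  m_1 = 1*36 - 0 = 36, d_1 = (1340 - 36^2)/1 = 44/1 = 44, a_1 = floor((36 + 36)/44) = 1.
  m_2 = 44*1 - 36 = 8, d_2 = (1340 - 8^2)/44 = 1276/44 = 29, a_2 = floor((36 + 8)/29) = 1.
  m_3 = 29*1 - 8 = 21, d_3 = (1340 - 21^2)/29 = 899/29 = 31, a_3 = floor((36 + 21)/31) = 1.
  m_4 = 31*1 - 21 = 10, d_4 = (1340 - 10^2)/31 = 1240/31 = 40, a_4 = floor((36 + 10)/40) = 1.
  m_5 = 40*1 - 10 = 30, d_5 = (1340 - 30^2)/40 = 440/40 = 11, a_5 = floor((36 + 30)/11) = 6.
  m_6 = 11*6 - 30 = 36, d_6 = (1340 - 36^2)/11 = 44/11 = 4, a_6 = floor((36 + 36)/4) = 18.
  m_7 = 4*18 - 36 = 36, d_7 = (1340 - 36^2)/4 = 44/4 = 11, a_7 = floor((36 + 36)/11) = 6.
  m_8 = 11*6 - 36 = 30, d_8 = (1340 - 30^2)/11 = 440/11 = 40, a_8 = floor((36 + 30)/40) = 1.
  m_9 = 40*1 - 30 = 10, d_9 = (1340 - 10^2)/40 = 1240/40 = 31, a_9 = floor((36 + 10)/31) = 1.
  m_10 = 31*1 - 10 = 21, d_10 = (1340 - 21^2)/31 = 899/31 = 29, a_10 = floor((36 + 21)/29) = 1.
  m_11 = 29*1 - 21 = 8, d_11 = (1340 - 8^2)/29 = 1276/29 = 44, a_11 = floor((36 + 8)/44) = 1.
  m_12 = 44*1 - 8 = 36, d_12 = (1340 - 36^2)/44 = 44/44 = 1, a_12 = floor((36 + 36)/1) = 72.
  m_13 = 1*72 - 36 = 36, d_13 = (1340 - 36^2)/1 = 44/1 = 44: (m_13, d_13) = (m_1, d_1) = (36, 44), so from here the quotients repeat a_1, ..., a_12; the period length is 12.
Hence the expansion of sqrt(1340) is a_0 = 36 followed by the repeating block 1, 1, 1, 1, 6, 18, 6, 1, 1, 1, 1, 72 (period 12).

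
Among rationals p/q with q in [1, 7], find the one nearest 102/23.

Expand x = 102/23 as a continued fraction with the Euclidean algorithm:
  102 = 4*23 + 10, so a_0 = 4.
  23 = 2*10 + 3, so a_1 = 2.
  10 = 3*3 + 1, so a_2 = 3.
  3 = 3*1 + 0, so a_3 = 3.
so x = [4; 2, 3, 3].
Convergents (p_i = a_i*p_{i-1} + p_{i-2}, q_i = a_i*q_{i-1} + q_{i-2} with p_{-2}=0, p_{-1}=1, q_{-2}=1, q_{-1}=0), until the denominator exceeds 7:
  i=0: a_0=4, p_0 = 4*1 + 0 = 4, q_0 = 4*0 + 1 = 1.
  i=1: a_1=2, p_1 = 2*4 + 1 = 9, q_1 = 2*1 + 0 = 2.
  i=2: a_2=3, p_2 = 3*9 + 4 = 31, q_2 = 3*2 + 1 = 7.
  i=3: a_3=3, p_3 = 3*31 + 9 = 102, q_3 = 3*7 + 2 = 23.
q_3 = 23 > 7, so the last convergent with denominator <= 7 is p_2/q_2 = 31/7.
The closest fraction with denominator <= 7 is either p_2/q_2 or the intermediate fraction (k*p_2 + p_1)/(k*q_2 + q_1) with the largest k >= 1 whose denominator stays <= 7; these approach x as k grows, and every other convergent or intermediate fraction in range is farther away.
Largest k: floor((7 - q_1)/q_2) = floor((7 - 2)/7) = 0.
Since k = 0, no intermediate fraction beyond p_2/q_2 has denominator <= 7, so the convergent 31/7 is the closest (its error is |102*7 - 31*23|/(23*7) = 1/161).

31/7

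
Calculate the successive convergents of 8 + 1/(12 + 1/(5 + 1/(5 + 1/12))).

Using the convergent recurrence p_i = a_i*p_{i-1} + p_{i-2}, q_i = a_i*q_{i-1} + q_{i-2} with p_{-2}=0, p_{-1}=1, q_{-2}=1, q_{-1}=0:
  i=0: a_0=8, p_0 = 8*1 + 0 = 8, q_0 = 8*0 + 1 = 1.
  i=1: a_1=12, p_1 = 12*8 + 1 = 97, q_1 = 12*1 + 0 = 12.
  i=2: a_2=5, p_2 = 5*97 + 8 = 493, q_2 = 5*12 + 1 = 61.
  i=3: a_3=5, p_3 = 5*493 + 97 = 2562, q_3 = 5*61 + 12 = 317.
  i=4: a_4=12, p_4 = 12*2562 + 493 = 31237, q_4 = 12*317 + 61 = 3865.

8/1, 97/12, 493/61, 2562/317, 31237/3865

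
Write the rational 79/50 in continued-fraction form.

Run the Euclidean algorithm on 79 and 50; the successive quotients are the partial quotients a_0, a_1, ... (each step inverts the fractional part left over by the previous one):
  79 = 1*50 + 29, so a_0 = 1.
  50 = 1*29 + 21, so a_1 = 1.
  29 = 1*21 + 8, so a_2 = 1.
  21 = 2*8 + 5, so a_3 = 2.
  8 = 1*5 + 3, so a_4 = 1.
  5 = 1*3 + 2, so a_5 = 1.
  3 = 1*2 + 1, so a_6 = 1.
  2 = 2*1 + 0, so a_7 = 2.
The remainder reaches 0 after 8 divisions, so the expansion has 8 partial quotients, read off in order.

[1; 1, 1, 2, 1, 1, 1, 2]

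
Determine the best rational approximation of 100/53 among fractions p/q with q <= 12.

17/9

Expand x = 100/53 as a continued fraction with the Euclidean algorithm:
  100 = 1*53 + 47, so a_0 = 1.
  53 = 1*47 + 6, so a_1 = 1.
  47 = 7*6 + 5, so a_2 = 7.
  6 = 1*5 + 1, so a_3 = 1.
  5 = 5*1 + 0, so a_4 = 5.
so x = [1; 1, 7, 1, 5].
Convergents (p_i = a_i*p_{i-1} + p_{i-2}, q_i = a_i*q_{i-1} + q_{i-2} with p_{-2}=0, p_{-1}=1, q_{-2}=1, q_{-1}=0), until the denominator exceeds 12:
  i=0: a_0=1, p_0 = 1*1 + 0 = 1, q_0 = 1*0 + 1 = 1.
  i=1: a_1=1, p_1 = 1*1 + 1 = 2, q_1 = 1*1 + 0 = 1.
  i=2: a_2=7, p_2 = 7*2 + 1 = 15, q_2 = 7*1 + 1 = 8.
  i=3: a_3=1, p_3 = 1*15 + 2 = 17, q_3 = 1*8 + 1 = 9.
  i=4: a_4=5, p_4 = 5*17 + 15 = 100, q_4 = 5*9 + 8 = 53.
q_4 = 53 > 12, so the last convergent with denominator <= 12 is p_3/q_3 = 17/9.
The closest fraction with denominator <= 12 is either p_3/q_3 or the intermediate fraction (k*p_3 + p_2)/(k*q_3 + q_2) with the largest k >= 1 whose denominator stays <= 12; these approach x as k grows, and every other convergent or intermediate fraction in range is farther away.
Largest k: floor((12 - q_2)/q_3) = floor((12 - 8)/9) = 0.
Since k = 0, no intermediate fraction beyond p_3/q_3 has denominator <= 12, so the convergent 17/9 is the closest (its error is |100*9 - 17*53|/(53*9) = 1/477).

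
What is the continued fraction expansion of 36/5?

[7; 5]

Run the Euclidean algorithm on 36 and 5; the successive quotients are the partial quotients a_0, a_1, ... (each step inverts the fractional part left over by the previous one):
  36 = 7*5 + 1, so a_0 = 7.
  5 = 5*1 + 0, so a_1 = 5.
The remainder reaches 0 after 2 divisions, so the expansion has 2 partial quotients, read off in order.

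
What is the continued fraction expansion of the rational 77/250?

Run the Euclidean algorithm on 77 and 250; the successive quotients are the partial quotients a_0, a_1, ... (each step inverts the fractional part left over by the previous one):
  77 = 0*250 + 77, so a_0 = 0.
  250 = 3*77 + 19, so a_1 = 3.
  77 = 4*19 + 1, so a_2 = 4.
  19 = 19*1 + 0, so a_3 = 19.
The remainder reaches 0 after 4 divisions, so the expansion has 4 partial quotients, read off in order.

[0; 3, 4, 19]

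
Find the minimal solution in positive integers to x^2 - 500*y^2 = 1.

First expand sqrt(500) as a continued fraction. With x_i = (sqrt(500) + m_i)/d_i and (m_0, d_0) = (0, 1): a_0 = floor(sqrt(500)) = 22, since 22^2 = 484 <= 500 < 529 = 23^2.
Iterate m_{i+1} = d_i*a_i - m_i, d_{i+1} = (500 - m_{i+1}^2)/d_i, a_{i+1} = floor((a_0 + m_{i+1})/d_{i+1}):
  m_1 = 1*22 - 0 = 22, d_1 = (500 - 22^2)/1 = 16/1 = 16, a_1 = floor((22 + 22)/16) = 2.
  m_2 = 16*2 - 22 = 10, d_2 = (500 - 10^2)/16 = 400/16 = 25, a_2 = floor((22 + 10)/25) = 1.
  m_3 = 25*1 - 10 = 15, d_3 = (500 - 15^2)/25 = 275/25 = 11, a_3 = floor((22 + 15)/11) = 3.
  m_4 = 11*3 - 15 = 18, d_4 = (500 - 18^2)/11 = 176/11 = 16, a_4 = floor((22 + 18)/16) = 2.
  m_5 = 16*2 - 18 = 14, d_5 = (500 - 14^2)/16 = 304/16 = 19, a_5 = floor((22 + 14)/19) = 1.
  m_6 = 19*1 - 14 = 5, d_6 = (500 - 5^2)/19 = 475/19 = 25, a_6 = floor((22 + 5)/25) = 1.
  m_7 = 25*1 - 5 = 20, d_7 = (500 - 20^2)/25 = 100/25 = 4, a_7 = floor((22 + 20)/4) = 10.
  m_8 = 4*10 - 20 = 20, d_8 = (500 - 20^2)/4 = 100/4 = 25, a_8 = floor((22 + 20)/25) = 1.
  m_9 = 25*1 - 20 = 5, d_9 = (500 - 5^2)/25 = 475/25 = 19, a_9 = floor((22 + 5)/19) = 1.
  m_10 = 19*1 - 5 = 14, d_10 = (500 - 14^2)/19 = 304/19 = 16, a_10 = floor((22 + 14)/16) = 2.
  m_11 = 16*2 - 14 = 18, d_11 = (500 - 18^2)/16 = 176/16 = 11, a_11 = floor((22 + 18)/11) = 3.
  m_12 = 11*3 - 18 = 15, d_12 = (500 - 15^2)/11 = 275/11 = 25, a_12 = floor((22 + 15)/25) = 1.
  m_13 = 25*1 - 15 = 10, d_13 = (500 - 10^2)/25 = 400/25 = 16, a_13 = floor((22 + 10)/16) = 2.
  m_14 = 16*2 - 10 = 22, d_14 = (500 - 22^2)/16 = 16/16 = 1, a_14 = floor((22 + 22)/1) = 44.
  m_15 = 1*44 - 22 = 22, d_15 = (500 - 22^2)/1 = 16/1 = 16: (m_15, d_15) = (m_1, d_1) = (22, 16), so from here the quotients repeat a_1, ..., a_14; the period length is 14.
So sqrt(500) = [22; (2, 1, 3, 2, 1, 1, 10, 1, 1, 2, 3, 1, 2, 44)] with period length k = 14.
k is even, so the fundamental solution of x^2 - 500y^2 = 1 is (p_{k-1}, q_{k-1}) = (p_13, q_13); compute convergents through index 13.
Convergents (p_i = a_i*p_{i-1} + p_{i-2}, q_i = a_i*q_{i-1} + q_{i-2} with p_{-2}=0, p_{-1}=1, q_{-2}=1, q_{-1}=0):
  i=0: a_0=22, p_0 = 22*1 + 0 = 22, q_0 = 22*0 + 1 = 1.
  i=1: a_1=2, p_1 = 2*22 + 1 = 45, q_1 = 2*1 + 0 = 2.
  i=2: a_2=1, p_2 = 1*45 + 22 = 67, q_2 = 1*2 + 1 = 3.
  i=3: a_3=3, p_3 = 3*67 + 45 = 246, q_3 = 3*3 + 2 = 11.
  i=4: a_4=2, p_4 = 2*246 + 67 = 559, q_4 = 2*11 + 3 = 25.
  i=5: a_5=1, p_5 = 1*559 + 246 = 805, q_5 = 1*25 + 11 = 36.
  i=6: a_6=1, p_6 = 1*805 + 559 = 1364, q_6 = 1*36 + 25 = 61.
  i=7: a_7=10, p_7 = 10*1364 + 805 = 14445, q_7 = 10*61 + 36 = 646.
  i=8: a_8=1, p_8 = 1*14445 + 1364 = 15809, q_8 = 1*646 + 61 = 707.
  i=9: a_9=1, p_9 = 1*15809 + 14445 = 30254, q_9 = 1*707 + 646 = 1353.
  i=10: a_10=2, p_10 = 2*30254 + 15809 = 76317, q_10 = 2*1353 + 707 = 3413.
  i=11: a_11=3, p_11 = 3*76317 + 30254 = 259205, q_11 = 3*3413 + 1353 = 11592.
  i=12: a_12=1, p_12 = 1*259205 + 76317 = 335522, q_12 = 1*11592 + 3413 = 15005.
  i=13: a_13=2, p_13 = 2*335522 + 259205 = 930249, q_13 = 2*15005 + 11592 = 41602.
Check: 930249^2 - 500*41602^2 = 865363202001 - 865363202000 = 1, so (x, y) = (930249, 41602) solves the equation, and by the theorem it is the least positive solution.

(x, y) = (930249, 41602)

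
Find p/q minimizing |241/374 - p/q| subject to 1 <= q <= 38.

Expand x = 241/374 as a continued fraction with the Euclidean algorithm:
  241 = 0*374 + 241, so a_0 = 0.
  374 = 1*241 + 133, so a_1 = 1.
  241 = 1*133 + 108, so a_2 = 1.
  133 = 1*108 + 25, so a_3 = 1.
  108 = 4*25 + 8, so a_4 = 4.
  25 = 3*8 + 1, so a_5 = 3.
  8 = 8*1 + 0, so a_6 = 8.
so x = [0; 1, 1, 1, 4, 3, 8].
Convergents (p_i = a_i*p_{i-1} + p_{i-2}, q_i = a_i*q_{i-1} + q_{i-2} with p_{-2}=0, p_{-1}=1, q_{-2}=1, q_{-1}=0), until the denominator exceeds 38:
  i=0: a_0=0, p_0 = 0*1 + 0 = 0, q_0 = 0*0 + 1 = 1.
  i=1: a_1=1, p_1 = 1*0 + 1 = 1, q_1 = 1*1 + 0 = 1.
  i=2: a_2=1, p_2 = 1*1 + 0 = 1, q_2 = 1*1 + 1 = 2.
  i=3: a_3=1, p_3 = 1*1 + 1 = 2, q_3 = 1*2 + 1 = 3.
  i=4: a_4=4, p_4 = 4*2 + 1 = 9, q_4 = 4*3 + 2 = 14.
  i=5: a_5=3, p_5 = 3*9 + 2 = 29, q_5 = 3*14 + 3 = 45.
q_5 = 45 > 38, so the last convergent with denominator <= 38 is p_4/q_4 = 9/14.
The closest fraction with denominator <= 38 is either p_4/q_4 or the intermediate fraction (k*p_4 + p_3)/(k*q_4 + q_3) with the largest k >= 1 whose denominator stays <= 38; these approach x as k grows, and every other convergent or intermediate fraction in range is farther away.
Largest k: floor((38 - q_3)/q_4) = floor((38 - 3)/14) = 2.
That gives (2*9 + 2)/(2*14 + 3) = 20/31.
Compare the errors: |x - 9/14| = |241*14 - 9*374|/(374*14) = 8/5236, and |x - 20/31| = |241*31 - 20*374|/(374*31) = 9/11594.
Cross-multiplying, 9*5236 = 47124 < 92752 = 8*11594, so 9/11594 is smaller: the intermediate fraction 20/31 is closer to x than 9/14.

20/31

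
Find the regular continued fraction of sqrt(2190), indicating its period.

[46; (1, 3, 1, 14, 1, 3, 1, 92)]

Write x_i = (sqrt(2190) + m_i)/d_i with (m_0, d_0) = (0, 1). a_0 = floor(sqrt(2190)) = 46, since 46^2 = 2116 <= 2190 < 2209 = 47^2.
Iterate m_{i+1} = d_i*a_i - m_i, d_{i+1} = (2190 - m_{i+1}^2)/d_i, a_{i+1} = floor((a_0 + m_{i+1})/d_{i+1}):
  m_1 = 1*46 - 0 = 46, d_1 = (2190 - 46^2)/1 = 74/1 = 74, a_1 = floor((46 + 46)/74) = 1.
  m_2 = 74*1 - 46 = 28, d_2 = (2190 - 28^2)/74 = 1406/74 = 19, a_2 = floor((46 + 28)/19) = 3.
  m_3 = 19*3 - 28 = 29, d_3 = (2190 - 29^2)/19 = 1349/19 = 71, a_3 = floor((46 + 29)/71) = 1.
  m_4 = 71*1 - 29 = 42, d_4 = (2190 - 42^2)/71 = 426/71 = 6, a_4 = floor((46 + 42)/6) = 14.
  m_5 = 6*14 - 42 = 42, d_5 = (2190 - 42^2)/6 = 426/6 = 71, a_5 = floor((46 + 42)/71) = 1.
  m_6 = 71*1 - 42 = 29, d_6 = (2190 - 29^2)/71 = 1349/71 = 19, a_6 = floor((46 + 29)/19) = 3.
  m_7 = 19*3 - 29 = 28, d_7 = (2190 - 28^2)/19 = 1406/19 = 74, a_7 = floor((46 + 28)/74) = 1.
  m_8 = 74*1 - 28 = 46, d_8 = (2190 - 46^2)/74 = 74/74 = 1, a_8 = floor((46 + 46)/1) = 92.
  m_9 = 1*92 - 46 = 46, d_9 = (2190 - 46^2)/1 = 74/1 = 74: (m_9, d_9) = (m_1, d_1) = (46, 74), so from here the quotients repeat a_1, ..., a_8; the period length is 8.
Hence the expansion of sqrt(2190) is a_0 = 46 followed by the repeating block 1, 3, 1, 14, 1, 3, 1, 92 (period 8).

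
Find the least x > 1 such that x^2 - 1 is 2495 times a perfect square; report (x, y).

First expand sqrt(2495) as a continued fraction. With x_i = (sqrt(2495) + m_i)/d_i and (m_0, d_0) = (0, 1): a_0 = floor(sqrt(2495)) = 49, since 49^2 = 2401 <= 2495 < 2500 = 50^2.
Iterate m_{i+1} = d_i*a_i - m_i, d_{i+1} = (2495 - m_{i+1}^2)/d_i, a_{i+1} = floor((a_0 + m_{i+1})/d_{i+1}):
  m_1 = 1*49 - 0 = 49, d_1 = (2495 - 49^2)/1 = 94/1 = 94, a_1 = floor((49 + 49)/94) = 1.
  m_2 = 94*1 - 49 = 45, d_2 = (2495 - 45^2)/94 = 470/94 = 5, a_2 = floor((49 + 45)/5) = 18.
  m_3 = 5*18 - 45 = 45, d_3 = (2495 - 45^2)/5 = 470/5 = 94, a_3 = floor((49 + 45)/94) = 1.
  m_4 = 94*1 - 45 = 49, d_4 = (2495 - 49^2)/94 = 94/94 = 1, a_4 = floor((49 + 49)/1) = 98.
  m_5 = 1*98 - 49 = 49, d_5 = (2495 - 49^2)/1 = 94/1 = 94: (m_5, d_5) = (m_1, d_1) = (49, 94), so from here the quotients repeat a_1, ..., a_4; the period length is 4.
So sqrt(2495) = [49; (1, 18, 1, 98)] with period length k = 4.
k is even, so the fundamental solution of x^2 - 2495y^2 = 1 is (p_{k-1}, q_{k-1}) = (p_3, q_3); compute convergents through index 3.
Convergents (p_i = a_i*p_{i-1} + p_{i-2}, q_i = a_i*q_{i-1} + q_{i-2} with p_{-2}=0, p_{-1}=1, q_{-2}=1, q_{-1}=0):
  i=0: a_0=49, p_0 = 49*1 + 0 = 49, q_0 = 49*0 + 1 = 1.
  i=1: a_1=1, p_1 = 1*49 + 1 = 50, q_1 = 1*1 + 0 = 1.
  i=2: a_2=18, p_2 = 18*50 + 49 = 949, q_2 = 18*1 + 1 = 19.
  i=3: a_3=1, p_3 = 1*949 + 50 = 999, q_3 = 1*19 + 1 = 20.
Check: 999^2 - 2495*20^2 = 998001 - 998000 = 1, so (x, y) = (999, 20) solves the equation, and by the theorem it is the least positive solution.

(x, y) = (999, 20)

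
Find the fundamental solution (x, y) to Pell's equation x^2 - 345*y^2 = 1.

(x, y) = (6761, 364)

First expand sqrt(345) as a continued fraction. With x_i = (sqrt(345) + m_i)/d_i and (m_0, d_0) = (0, 1): a_0 = floor(sqrt(345)) = 18, since 18^2 = 324 <= 345 < 361 = 19^2.
Iterate m_{i+1} = d_i*a_i - m_i, d_{i+1} = (345 - m_{i+1}^2)/d_i, a_{i+1} = floor((a_0 + m_{i+1})/d_{i+1}):
  m_1 = 1*18 - 0 = 18, d_1 = (345 - 18^2)/1 = 21/1 = 21, a_1 = floor((18 + 18)/21) = 1.
  m_2 = 21*1 - 18 = 3, d_2 = (345 - 3^2)/21 = 336/21 = 16, a_2 = floor((18 + 3)/16) = 1.
  m_3 = 16*1 - 3 = 13, d_3 = (345 - 13^2)/16 = 176/16 = 11, a_3 = floor((18 + 13)/11) = 2.
  m_4 = 11*2 - 13 = 9, d_4 = (345 - 9^2)/11 = 264/11 = 24, a_4 = floor((18 + 9)/24) = 1.
  m_5 = 24*1 - 9 = 15, d_5 = (345 - 15^2)/24 = 120/24 = 5, a_5 = floor((18 + 15)/5) = 6.
  m_6 = 5*6 - 15 = 15, d_6 = (345 - 15^2)/5 = 120/5 = 24, a_6 = floor((18 + 15)/24) = 1.
  m_7 = 24*1 - 15 = 9, d_7 = (345 - 9^2)/24 = 264/24 = 11, a_7 = floor((18 + 9)/11) = 2.
  m_8 = 11*2 - 9 = 13, d_8 = (345 - 13^2)/11 = 176/11 = 16, a_8 = floor((18 + 13)/16) = 1.
  m_9 = 16*1 - 13 = 3, d_9 = (345 - 3^2)/16 = 336/16 = 21, a_9 = floor((18 + 3)/21) = 1.
  m_10 = 21*1 - 3 = 18, d_10 = (345 - 18^2)/21 = 21/21 = 1, a_10 = floor((18 + 18)/1) = 36.
  m_11 = 1*36 - 18 = 18, d_11 = (345 - 18^2)/1 = 21/1 = 21: (m_11, d_11) = (m_1, d_1) = (18, 21), so from here the quotients repeat a_1, ..., a_10; the period length is 10.
So sqrt(345) = [18; (1, 1, 2, 1, 6, 1, 2, 1, 1, 36)] with period length k = 10.
k is even, so the fundamental solution of x^2 - 345y^2 = 1 is (p_{k-1}, q_{k-1}) = (p_9, q_9); compute convergents through index 9.
Convergents (p_i = a_i*p_{i-1} + p_{i-2}, q_i = a_i*q_{i-1} + q_{i-2} with p_{-2}=0, p_{-1}=1, q_{-2}=1, q_{-1}=0):
  i=0: a_0=18, p_0 = 18*1 + 0 = 18, q_0 = 18*0 + 1 = 1.
  i=1: a_1=1, p_1 = 1*18 + 1 = 19, q_1 = 1*1 + 0 = 1.
  i=2: a_2=1, p_2 = 1*19 + 18 = 37, q_2 = 1*1 + 1 = 2.
  i=3: a_3=2, p_3 = 2*37 + 19 = 93, q_3 = 2*2 + 1 = 5.
  i=4: a_4=1, p_4 = 1*93 + 37 = 130, q_4 = 1*5 + 2 = 7.
  i=5: a_5=6, p_5 = 6*130 + 93 = 873, q_5 = 6*7 + 5 = 47.
  i=6: a_6=1, p_6 = 1*873 + 130 = 1003, q_6 = 1*47 + 7 = 54.
  i=7: a_7=2, p_7 = 2*1003 + 873 = 2879, q_7 = 2*54 + 47 = 155.
  i=8: a_8=1, p_8 = 1*2879 + 1003 = 3882, q_8 = 1*155 + 54 = 209.
  i=9: a_9=1, p_9 = 1*3882 + 2879 = 6761, q_9 = 1*209 + 155 = 364.
Check: 6761^2 - 345*364^2 = 45711121 - 45711120 = 1, so (x, y) = (6761, 364) solves the equation, and by the theorem it is the least positive solution.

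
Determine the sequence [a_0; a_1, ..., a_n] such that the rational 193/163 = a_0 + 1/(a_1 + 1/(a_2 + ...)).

[1; 5, 2, 3, 4]

Run the Euclidean algorithm on 193 and 163; the successive quotients are the partial quotients a_0, a_1, ... (each step inverts the fractional part left over by the previous one):
  193 = 1*163 + 30, so a_0 = 1.
  163 = 5*30 + 13, so a_1 = 5.
  30 = 2*13 + 4, so a_2 = 2.
  13 = 3*4 + 1, so a_3 = 3.
  4 = 4*1 + 0, so a_4 = 4.
The remainder reaches 0 after 5 divisions, so the expansion has 5 partial quotients, read off in order.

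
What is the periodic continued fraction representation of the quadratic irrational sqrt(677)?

[26; (52)]

Write x_i = (sqrt(677) + m_i)/d_i with (m_0, d_0) = (0, 1). a_0 = floor(sqrt(677)) = 26, since 26^2 = 676 <= 677 < 729 = 27^2.
Iterate m_{i+1} = d_i*a_i - m_i, d_{i+1} = (677 - m_{i+1}^2)/d_i, a_{i+1} = floor((a_0 + m_{i+1})/d_{i+1}):
  m_1 = 1*26 - 0 = 26, d_1 = (677 - 26^2)/1 = 1/1 = 1, a_1 = floor((26 + 26)/1) = 52.
  m_2 = 1*52 - 26 = 26, d_2 = (677 - 26^2)/1 = 1/1 = 1: (m_2, d_2) = (m_1, d_1) = (26, 1), so from here the quotient a_1 repeats; the period length is 1.
Hence the expansion of sqrt(677) is a_0 = 26 followed by the repeating block 52 (period 1).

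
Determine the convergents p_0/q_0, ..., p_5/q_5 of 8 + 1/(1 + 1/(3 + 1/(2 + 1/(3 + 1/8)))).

8/1, 9/1, 35/4, 79/9, 272/31, 2255/257

Using the convergent recurrence p_i = a_i*p_{i-1} + p_{i-2}, q_i = a_i*q_{i-1} + q_{i-2} with p_{-2}=0, p_{-1}=1, q_{-2}=1, q_{-1}=0:
  i=0: a_0=8, p_0 = 8*1 + 0 = 8, q_0 = 8*0 + 1 = 1.
  i=1: a_1=1, p_1 = 1*8 + 1 = 9, q_1 = 1*1 + 0 = 1.
  i=2: a_2=3, p_2 = 3*9 + 8 = 35, q_2 = 3*1 + 1 = 4.
  i=3: a_3=2, p_3 = 2*35 + 9 = 79, q_3 = 2*4 + 1 = 9.
  i=4: a_4=3, p_4 = 3*79 + 35 = 272, q_4 = 3*9 + 4 = 31.
  i=5: a_5=8, p_5 = 8*272 + 79 = 2255, q_5 = 8*31 + 9 = 257.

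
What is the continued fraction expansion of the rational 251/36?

[6; 1, 35]

Run the Euclidean algorithm on 251 and 36; the successive quotients are the partial quotients a_0, a_1, ... (each step inverts the fractional part left over by the previous one):
  251 = 6*36 + 35, so a_0 = 6.
  36 = 1*35 + 1, so a_1 = 1.
  35 = 35*1 + 0, so a_2 = 35.
The remainder reaches 0 after 3 divisions, so the expansion has 3 partial quotients, read off in order.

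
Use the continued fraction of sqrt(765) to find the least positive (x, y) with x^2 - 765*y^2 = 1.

First expand sqrt(765) as a continued fraction. With x_i = (sqrt(765) + m_i)/d_i and (m_0, d_0) = (0, 1): a_0 = floor(sqrt(765)) = 27, since 27^2 = 729 <= 765 < 784 = 28^2.
Iterate m_{i+1} = d_i*a_i - m_i, d_{i+1} = (765 - m_{i+1}^2)/d_i, a_{i+1} = floor((a_0 + m_{i+1})/d_{i+1}):
  m_1 = 1*27 - 0 = 27, d_1 = (765 - 27^2)/1 = 36/1 = 36, a_1 = floor((27 + 27)/36) = 1.
  m_2 = 36*1 - 27 = 9, d_2 = (765 - 9^2)/36 = 684/36 = 19, a_2 = floor((27 + 9)/19) = 1.
  m_3 = 19*1 - 9 = 10, d_3 = (765 - 10^2)/19 = 665/19 = 35, a_3 = floor((27 + 10)/35) = 1.
  m_4 = 35*1 - 10 = 25, d_4 = (765 - 25^2)/35 = 140/35 = 4, a_4 = floor((27 + 25)/4) = 13.
  m_5 = 4*13 - 25 = 27, d_5 = (765 - 27^2)/4 = 36/4 = 9, a_5 = floor((27 + 27)/9) = 6.
  m_6 = 9*6 - 27 = 27, d_6 = (765 - 27^2)/9 = 36/9 = 4, a_6 = floor((27 + 27)/4) = 13.
  m_7 = 4*13 - 27 = 25, d_7 = (765 - 25^2)/4 = 140/4 = 35, a_7 = floor((27 + 25)/35) = 1.
  m_8 = 35*1 - 25 = 10, d_8 = (765 - 10^2)/35 = 665/35 = 19, a_8 = floor((27 + 10)/19) = 1.
  m_9 = 19*1 - 10 = 9, d_9 = (765 - 9^2)/19 = 684/19 = 36, a_9 = floor((27 + 9)/36) = 1.
  m_10 = 36*1 - 9 = 27, d_10 = (765 - 27^2)/36 = 36/36 = 1, a_10 = floor((27 + 27)/1) = 54.
  m_11 = 1*54 - 27 = 27, d_11 = (765 - 27^2)/1 = 36/1 = 36: (m_11, d_11) = (m_1, d_1) = (27, 36), so from here the quotients repeat a_1, ..., a_10; the period length is 10.
So sqrt(765) = [27; (1, 1, 1, 13, 6, 13, 1, 1, 1, 54)] with period length k = 10.
k is even, so the fundamental solution of x^2 - 765y^2 = 1 is (p_{k-1}, q_{k-1}) = (p_9, q_9); compute convergents through index 9.
Convergents (p_i = a_i*p_{i-1} + p_{i-2}, q_i = a_i*q_{i-1} + q_{i-2} with p_{-2}=0, p_{-1}=1, q_{-2}=1, q_{-1}=0):
  i=0: a_0=27, p_0 = 27*1 + 0 = 27, q_0 = 27*0 + 1 = 1.
  i=1: a_1=1, p_1 = 1*27 + 1 = 28, q_1 = 1*1 + 0 = 1.
  i=2: a_2=1, p_2 = 1*28 + 27 = 55, q_2 = 1*1 + 1 = 2.
  i=3: a_3=1, p_3 = 1*55 + 28 = 83, q_3 = 1*2 + 1 = 3.
  i=4: a_4=13, p_4 = 13*83 + 55 = 1134, q_4 = 13*3 + 2 = 41.
  i=5: a_5=6, p_5 = 6*1134 + 83 = 6887, q_5 = 6*41 + 3 = 249.
  i=6: a_6=13, p_6 = 13*6887 + 1134 = 90665, q_6 = 13*249 + 41 = 3278.
  i=7: a_7=1, p_7 = 1*90665 + 6887 = 97552, q_7 = 1*3278 + 249 = 3527.
  i=8: a_8=1, p_8 = 1*97552 + 90665 = 188217, q_8 = 1*3527 + 3278 = 6805.
  i=9: a_9=1, p_9 = 1*188217 + 97552 = 285769, q_9 = 1*6805 + 3527 = 10332.
Check: 285769^2 - 765*10332^2 = 81663921361 - 81663921360 = 1, so (x, y) = (285769, 10332) solves the equation, and by the theorem it is the least positive solution.

(x, y) = (285769, 10332)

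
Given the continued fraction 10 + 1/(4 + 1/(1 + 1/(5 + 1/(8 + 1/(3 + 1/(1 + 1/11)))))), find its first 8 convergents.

Using the convergent recurrence p_i = a_i*p_{i-1} + p_{i-2}, q_i = a_i*q_{i-1} + q_{i-2} with p_{-2}=0, p_{-1}=1, q_{-2}=1, q_{-1}=0:
  i=0: a_0=10, p_0 = 10*1 + 0 = 10, q_0 = 10*0 + 1 = 1.
  i=1: a_1=4, p_1 = 4*10 + 1 = 41, q_1 = 4*1 + 0 = 4.
  i=2: a_2=1, p_2 = 1*41 + 10 = 51, q_2 = 1*4 + 1 = 5.
  i=3: a_3=5, p_3 = 5*51 + 41 = 296, q_3 = 5*5 + 4 = 29.
  i=4: a_4=8, p_4 = 8*296 + 51 = 2419, q_4 = 8*29 + 5 = 237.
  i=5: a_5=3, p_5 = 3*2419 + 296 = 7553, q_5 = 3*237 + 29 = 740.
  i=6: a_6=1, p_6 = 1*7553 + 2419 = 9972, q_6 = 1*740 + 237 = 977.
  i=7: a_7=11, p_7 = 11*9972 + 7553 = 117245, q_7 = 11*977 + 740 = 11487.

10/1, 41/4, 51/5, 296/29, 2419/237, 7553/740, 9972/977, 117245/11487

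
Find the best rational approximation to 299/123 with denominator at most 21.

Expand x = 299/123 as a continued fraction with the Euclidean algorithm:
  299 = 2*123 + 53, so a_0 = 2.
  123 = 2*53 + 17, so a_1 = 2.
  53 = 3*17 + 2, so a_2 = 3.
  17 = 8*2 + 1, so a_3 = 8.
  2 = 2*1 + 0, so a_4 = 2.
so x = [2; 2, 3, 8, 2].
Convergents (p_i = a_i*p_{i-1} + p_{i-2}, q_i = a_i*q_{i-1} + q_{i-2} with p_{-2}=0, p_{-1}=1, q_{-2}=1, q_{-1}=0), until the denominator exceeds 21:
  i=0: a_0=2, p_0 = 2*1 + 0 = 2, q_0 = 2*0 + 1 = 1.
  i=1: a_1=2, p_1 = 2*2 + 1 = 5, q_1 = 2*1 + 0 = 2.
  i=2: a_2=3, p_2 = 3*5 + 2 = 17, q_2 = 3*2 + 1 = 7.
  i=3: a_3=8, p_3 = 8*17 + 5 = 141, q_3 = 8*7 + 2 = 58.
q_3 = 58 > 21, so the last convergent with denominator <= 21 is p_2/q_2 = 17/7.
The closest fraction with denominator <= 21 is either p_2/q_2 or the intermediate fraction (k*p_2 + p_1)/(k*q_2 + q_1) with the largest k >= 1 whose denominator stays <= 21; these approach x as k grows, and every other convergent or intermediate fraction in range is farther away.
Largest k: floor((21 - q_1)/q_2) = floor((21 - 2)/7) = 2.
That gives (2*17 + 5)/(2*7 + 2) = 39/16.
Compare the errors: |x - 17/7| = |299*7 - 17*123|/(123*7) = 2/861, and |x - 39/16| = |299*16 - 39*123|/(123*16) = 13/1968.
Cross-multiplying, 2*1968 = 3936 < 11193 = 13*861, so 2/861 is smaller: the convergent 17/7 is closer to x than 39/16.

17/7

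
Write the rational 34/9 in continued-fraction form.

[3; 1, 3, 2]

Run the Euclidean algorithm on 34 and 9; the successive quotients are the partial quotients a_0, a_1, ... (each step inverts the fractional part left over by the previous one):
  34 = 3*9 + 7, so a_0 = 3.
  9 = 1*7 + 2, so a_1 = 1.
  7 = 3*2 + 1, so a_2 = 3.
  2 = 2*1 + 0, so a_3 = 2.
The remainder reaches 0 after 4 divisions, so the expansion has 4 partial quotients, read off in order.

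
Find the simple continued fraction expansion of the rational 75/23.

[3; 3, 1, 5]

Run the Euclidean algorithm on 75 and 23; the successive quotients are the partial quotients a_0, a_1, ... (each step inverts the fractional part left over by the previous one):
  75 = 3*23 + 6, so a_0 = 3.
  23 = 3*6 + 5, so a_1 = 3.
  6 = 1*5 + 1, so a_2 = 1.
  5 = 5*1 + 0, so a_3 = 5.
The remainder reaches 0 after 4 divisions, so the expansion has 4 partial quotients, read off in order.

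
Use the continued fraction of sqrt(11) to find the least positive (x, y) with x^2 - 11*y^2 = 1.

(x, y) = (10, 3)

First expand sqrt(11) as a continued fraction. With x_i = (sqrt(11) + m_i)/d_i and (m_0, d_0) = (0, 1): a_0 = floor(sqrt(11)) = 3, since 3^2 = 9 <= 11 < 16 = 4^2.
Iterate m_{i+1} = d_i*a_i - m_i, d_{i+1} = (11 - m_{i+1}^2)/d_i, a_{i+1} = floor((a_0 + m_{i+1})/d_{i+1}):
  m_1 = 1*3 - 0 = 3, d_1 = (11 - 3^2)/1 = 2/1 = 2, a_1 = floor((3 + 3)/2) = 3.
  m_2 = 2*3 - 3 = 3, d_2 = (11 - 3^2)/2 = 2/2 = 1, a_2 = floor((3 + 3)/1) = 6.
  m_3 = 1*6 - 3 = 3, d_3 = (11 - 3^2)/1 = 2/1 = 2: (m_3, d_3) = (m_1, d_1) = (3, 2), so from here the quotients repeat a_1, a_2; the period length is 2.
So sqrt(11) = [3; (3, 6)] with period length k = 2.
k is even, so the fundamental solution of x^2 - 11y^2 = 1 is (p_{k-1}, q_{k-1}) = (p_1, q_1); compute convergents through index 1.
Convergents (p_i = a_i*p_{i-1} + p_{i-2}, q_i = a_i*q_{i-1} + q_{i-2} with p_{-2}=0, p_{-1}=1, q_{-2}=1, q_{-1}=0):
  i=0: a_0=3, p_0 = 3*1 + 0 = 3, q_0 = 3*0 + 1 = 1.
  i=1: a_1=3, p_1 = 3*3 + 1 = 10, q_1 = 3*1 + 0 = 3.
Check: 10^2 - 11*3^2 = 100 - 99 = 1, so (x, y) = (10, 3) solves the equation, and by the theorem it is the least positive solution.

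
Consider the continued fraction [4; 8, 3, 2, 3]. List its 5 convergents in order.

Using the convergent recurrence p_i = a_i*p_{i-1} + p_{i-2}, q_i = a_i*q_{i-1} + q_{i-2} with p_{-2}=0, p_{-1}=1, q_{-2}=1, q_{-1}=0:
  i=0: a_0=4, p_0 = 4*1 + 0 = 4, q_0 = 4*0 + 1 = 1.
  i=1: a_1=8, p_1 = 8*4 + 1 = 33, q_1 = 8*1 + 0 = 8.
  i=2: a_2=3, p_2 = 3*33 + 4 = 103, q_2 = 3*8 + 1 = 25.
  i=3: a_3=2, p_3 = 2*103 + 33 = 239, q_3 = 2*25 + 8 = 58.
  i=4: a_4=3, p_4 = 3*239 + 103 = 820, q_4 = 3*58 + 25 = 199.

4/1, 33/8, 103/25, 239/58, 820/199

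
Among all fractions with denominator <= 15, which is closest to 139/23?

91/15

Expand x = 139/23 as a continued fraction with the Euclidean algorithm:
  139 = 6*23 + 1, so a_0 = 6.
  23 = 23*1 + 0, so a_1 = 23.
so x = [6; 23].
Convergents (p_i = a_i*p_{i-1} + p_{i-2}, q_i = a_i*q_{i-1} + q_{i-2} with p_{-2}=0, p_{-1}=1, q_{-2}=1, q_{-1}=0), until the denominator exceeds 15:
  i=0: a_0=6, p_0 = 6*1 + 0 = 6, q_0 = 6*0 + 1 = 1.
  i=1: a_1=23, p_1 = 23*6 + 1 = 139, q_1 = 23*1 + 0 = 23.
q_1 = 23 > 15, so the last convergent with denominator <= 15 is p_0/q_0 = 6/1.
The closest fraction with denominator <= 15 is either p_0/q_0 or the intermediate fraction (k*p_0 + p_{-1})/(k*q_0 + q_{-1}) with the largest k >= 1 whose denominator stays <= 15; these approach x as k grows, and every other convergent or intermediate fraction in range is farther away.
Largest k: floor((15 - q_{-1})/q_0) = floor((15 - 0)/1) = 15 (using the seeds p_{-1} = 1, q_{-1} = 0).
That gives (15*6 + 1)/(15*1 + 0) = 91/15.
Compare the errors: |x - 6/1| = |139*1 - 6*23|/(23*1) = 1/23, and |x - 91/15| = |139*15 - 91*23|/(23*15) = 8/345.
Cross-multiplying, 8*23 = 184 < 345 = 1*345, so 8/345 is smaller: the intermediate fraction 91/15 is closer to x than 6/1.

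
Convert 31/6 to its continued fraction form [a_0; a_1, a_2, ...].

Run the Euclidean algorithm on 31 and 6; the successive quotients are the partial quotients a_0, a_1, ... (each step inverts the fractional part left over by the previous one):
  31 = 5*6 + 1, so a_0 = 5.
  6 = 6*1 + 0, so a_1 = 6.
The remainder reaches 0 after 2 divisions, so the expansion has 2 partial quotients, read off in order.

[5; 6]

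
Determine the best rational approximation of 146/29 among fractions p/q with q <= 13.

Expand x = 146/29 as a continued fraction with the Euclidean algorithm:
  146 = 5*29 + 1, so a_0 = 5.
  29 = 29*1 + 0, so a_1 = 29.
so x = [5; 29].
Convergents (p_i = a_i*p_{i-1} + p_{i-2}, q_i = a_i*q_{i-1} + q_{i-2} with p_{-2}=0, p_{-1}=1, q_{-2}=1, q_{-1}=0), until the denominator exceeds 13:
  i=0: a_0=5, p_0 = 5*1 + 0 = 5, q_0 = 5*0 + 1 = 1.
  i=1: a_1=29, p_1 = 29*5 + 1 = 146, q_1 = 29*1 + 0 = 29.
q_1 = 29 > 13, so the last convergent with denominator <= 13 is p_0/q_0 = 5/1.
The closest fraction with denominator <= 13 is either p_0/q_0 or the intermediate fraction (k*p_0 + p_{-1})/(k*q_0 + q_{-1}) with the largest k >= 1 whose denominator stays <= 13; these approach x as k grows, and every other convergent or intermediate fraction in range is farther away.
Largest k: floor((13 - q_{-1})/q_0) = floor((13 - 0)/1) = 13 (using the seeds p_{-1} = 1, q_{-1} = 0).
That gives (13*5 + 1)/(13*1 + 0) = 66/13.
Compare the errors: |x - 5/1| = |146*1 - 5*29|/(29*1) = 1/29, and |x - 66/13| = |146*13 - 66*29|/(29*13) = 16/377.
Cross-multiplying, 1*377 = 377 < 464 = 16*29, so 1/29 is smaller: the convergent 5/1 is closer to x than 66/13.

5/1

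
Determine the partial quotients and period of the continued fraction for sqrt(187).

Write x_i = (sqrt(187) + m_i)/d_i with (m_0, d_0) = (0, 1). a_0 = floor(sqrt(187)) = 13, since 13^2 = 169 <= 187 < 196 = 14^2.
Iterate m_{i+1} = d_i*a_i - m_i, d_{i+1} = (187 - m_{i+1}^2)/d_i, a_{i+1} = floor((a_0 + m_{i+1})/d_{i+1}):
  m_1 = 1*13 - 0 = 13, d_1 = (187 - 13^2)/1 = 18/1 = 18, a_1 = floor((13 + 13)/18) = 1.
  m_2 = 18*1 - 13 = 5, d_2 = (187 - 5^2)/18 = 162/18 = 9, a_2 = floor((13 + 5)/9) = 2.
  m_3 = 9*2 - 5 = 13, d_3 = (187 - 13^2)/9 = 18/9 = 2, a_3 = floor((13 + 13)/2) = 13.
  m_4 = 2*13 - 13 = 13, d_4 = (187 - 13^2)/2 = 18/2 = 9, a_4 = floor((13 + 13)/9) = 2.
  m_5 = 9*2 - 13 = 5, d_5 = (187 - 5^2)/9 = 162/9 = 18, a_5 = floor((13 + 5)/18) = 1.
  m_6 = 18*1 - 5 = 13, d_6 = (187 - 13^2)/18 = 18/18 = 1, a_6 = floor((13 + 13)/1) = 26.
  m_7 = 1*26 - 13 = 13, d_7 = (187 - 13^2)/1 = 18/1 = 18: (m_7, d_7) = (m_1, d_1) = (13, 18), so from here the quotients repeat a_1, ..., a_6; the period length is 6.
Hence the expansion of sqrt(187) is a_0 = 13 followed by the repeating block 1, 2, 13, 2, 1, 26 (period 6).

[13; (1, 2, 13, 2, 1, 26)]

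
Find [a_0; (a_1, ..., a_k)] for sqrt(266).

[16; (3, 4, 3, 32)]

Write x_i = (sqrt(266) + m_i)/d_i with (m_0, d_0) = (0, 1). a_0 = floor(sqrt(266)) = 16, since 16^2 = 256 <= 266 < 289 = 17^2.
Iterate m_{i+1} = d_i*a_i - m_i, d_{i+1} = (266 - m_{i+1}^2)/d_i, a_{i+1} = floor((a_0 + m_{i+1})/d_{i+1}):
  m_1 = 1*16 - 0 = 16, d_1 = (266 - 16^2)/1 = 10/1 = 10, a_1 = floor((16 + 16)/10) = 3.
  m_2 = 10*3 - 16 = 14, d_2 = (266 - 14^2)/10 = 70/10 = 7, a_2 = floor((16 + 14)/7) = 4.
  m_3 = 7*4 - 14 = 14, d_3 = (266 - 14^2)/7 = 70/7 = 10, a_3 = floor((16 + 14)/10) = 3.
  m_4 = 10*3 - 14 = 16, d_4 = (266 - 16^2)/10 = 10/10 = 1, a_4 = floor((16 + 16)/1) = 32.
  m_5 = 1*32 - 16 = 16, d_5 = (266 - 16^2)/1 = 10/1 = 10: (m_5, d_5) = (m_1, d_1) = (16, 10), so from here the quotients repeat a_1, ..., a_4; the period length is 4.
Hence the expansion of sqrt(266) is a_0 = 16 followed by the repeating block 3, 4, 3, 32 (period 4).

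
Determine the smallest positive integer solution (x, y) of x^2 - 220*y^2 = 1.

(x, y) = (89, 6)

First expand sqrt(220) as a continued fraction. With x_i = (sqrt(220) + m_i)/d_i and (m_0, d_0) = (0, 1): a_0 = floor(sqrt(220)) = 14, since 14^2 = 196 <= 220 < 225 = 15^2.
Iterate m_{i+1} = d_i*a_i - m_i, d_{i+1} = (220 - m_{i+1}^2)/d_i, a_{i+1} = floor((a_0 + m_{i+1})/d_{i+1}):
  m_1 = 1*14 - 0 = 14, d_1 = (220 - 14^2)/1 = 24/1 = 24, a_1 = floor((14 + 14)/24) = 1.
  m_2 = 24*1 - 14 = 10, d_2 = (220 - 10^2)/24 = 120/24 = 5, a_2 = floor((14 + 10)/5) = 4.
  m_3 = 5*4 - 10 = 10, d_3 = (220 - 10^2)/5 = 120/5 = 24, a_3 = floor((14 + 10)/24) = 1.
  m_4 = 24*1 - 10 = 14, d_4 = (220 - 14^2)/24 = 24/24 = 1, a_4 = floor((14 + 14)/1) = 28.
  m_5 = 1*28 - 14 = 14, d_5 = (220 - 14^2)/1 = 24/1 = 24: (m_5, d_5) = (m_1, d_1) = (14, 24), so from here the quotients repeat a_1, ..., a_4; the period length is 4.
So sqrt(220) = [14; (1, 4, 1, 28)] with period length k = 4.
k is even, so the fundamental solution of x^2 - 220y^2 = 1 is (p_{k-1}, q_{k-1}) = (p_3, q_3); compute convergents through index 3.
Convergents (p_i = a_i*p_{i-1} + p_{i-2}, q_i = a_i*q_{i-1} + q_{i-2} with p_{-2}=0, p_{-1}=1, q_{-2}=1, q_{-1}=0):
  i=0: a_0=14, p_0 = 14*1 + 0 = 14, q_0 = 14*0 + 1 = 1.
  i=1: a_1=1, p_1 = 1*14 + 1 = 15, q_1 = 1*1 + 0 = 1.
  i=2: a_2=4, p_2 = 4*15 + 14 = 74, q_2 = 4*1 + 1 = 5.
  i=3: a_3=1, p_3 = 1*74 + 15 = 89, q_3 = 1*5 + 1 = 6.
Check: 89^2 - 220*6^2 = 7921 - 7920 = 1, so (x, y) = (89, 6) solves the equation, and by the theorem it is the least positive solution.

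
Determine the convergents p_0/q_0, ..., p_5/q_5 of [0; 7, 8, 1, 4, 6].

0/1, 1/7, 8/57, 9/64, 44/313, 273/1942

Using the convergent recurrence p_i = a_i*p_{i-1} + p_{i-2}, q_i = a_i*q_{i-1} + q_{i-2} with p_{-2}=0, p_{-1}=1, q_{-2}=1, q_{-1}=0:
  i=0: a_0=0, p_0 = 0*1 + 0 = 0, q_0 = 0*0 + 1 = 1.
  i=1: a_1=7, p_1 = 7*0 + 1 = 1, q_1 = 7*1 + 0 = 7.
  i=2: a_2=8, p_2 = 8*1 + 0 = 8, q_2 = 8*7 + 1 = 57.
  i=3: a_3=1, p_3 = 1*8 + 1 = 9, q_3 = 1*57 + 7 = 64.
  i=4: a_4=4, p_4 = 4*9 + 8 = 44, q_4 = 4*64 + 57 = 313.
  i=5: a_5=6, p_5 = 6*44 + 9 = 273, q_5 = 6*313 + 64 = 1942.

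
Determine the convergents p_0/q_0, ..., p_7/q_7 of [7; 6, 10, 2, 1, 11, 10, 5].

7/1, 43/6, 437/61, 917/128, 1354/189, 15811/2207, 159464/22259, 813131/113502

Using the convergent recurrence p_i = a_i*p_{i-1} + p_{i-2}, q_i = a_i*q_{i-1} + q_{i-2} with p_{-2}=0, p_{-1}=1, q_{-2}=1, q_{-1}=0:
  i=0: a_0=7, p_0 = 7*1 + 0 = 7, q_0 = 7*0 + 1 = 1.
  i=1: a_1=6, p_1 = 6*7 + 1 = 43, q_1 = 6*1 + 0 = 6.
  i=2: a_2=10, p_2 = 10*43 + 7 = 437, q_2 = 10*6 + 1 = 61.
  i=3: a_3=2, p_3 = 2*437 + 43 = 917, q_3 = 2*61 + 6 = 128.
  i=4: a_4=1, p_4 = 1*917 + 437 = 1354, q_4 = 1*128 + 61 = 189.
  i=5: a_5=11, p_5 = 11*1354 + 917 = 15811, q_5 = 11*189 + 128 = 2207.
  i=6: a_6=10, p_6 = 10*15811 + 1354 = 159464, q_6 = 10*2207 + 189 = 22259.
  i=7: a_7=5, p_7 = 5*159464 + 15811 = 813131, q_7 = 5*22259 + 2207 = 113502.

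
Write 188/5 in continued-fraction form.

[37; 1, 1, 2]

Run the Euclidean algorithm on 188 and 5; the successive quotients are the partial quotients a_0, a_1, ... (each step inverts the fractional part left over by the previous one):
  188 = 37*5 + 3, so a_0 = 37.
  5 = 1*3 + 2, so a_1 = 1.
  3 = 1*2 + 1, so a_2 = 1.
  2 = 2*1 + 0, so a_3 = 2.
The remainder reaches 0 after 4 divisions, so the expansion has 4 partial quotients, read off in order.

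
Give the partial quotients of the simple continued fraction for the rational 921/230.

[4; 230]

Run the Euclidean algorithm on 921 and 230; the successive quotients are the partial quotients a_0, a_1, ... (each step inverts the fractional part left over by the previous one):
  921 = 4*230 + 1, so a_0 = 4.
  230 = 230*1 + 0, so a_1 = 230.
The remainder reaches 0 after 2 divisions, so the expansion has 2 partial quotients, read off in order.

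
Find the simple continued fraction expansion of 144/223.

Run the Euclidean algorithm on 144 and 223; the successive quotients are the partial quotients a_0, a_1, ... (each step inverts the fractional part left over by the previous one):
  144 = 0*223 + 144, so a_0 = 0.
  223 = 1*144 + 79, so a_1 = 1.
  144 = 1*79 + 65, so a_2 = 1.
  79 = 1*65 + 14, so a_3 = 1.
  65 = 4*14 + 9, so a_4 = 4.
  14 = 1*9 + 5, so a_5 = 1.
  9 = 1*5 + 4, so a_6 = 1.
  5 = 1*4 + 1, so a_7 = 1.
  4 = 4*1 + 0, so a_8 = 4.
The remainder reaches 0 after 9 divisions, so the expansion has 9 partial quotients, read off in order.

[0; 1, 1, 1, 4, 1, 1, 1, 4]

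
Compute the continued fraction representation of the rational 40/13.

Run the Euclidean algorithm on 40 and 13; the successive quotients are the partial quotients a_0, a_1, ... (each step inverts the fractional part left over by the previous one):
  40 = 3*13 + 1, so a_0 = 3.
  13 = 13*1 + 0, so a_1 = 13.
The remainder reaches 0 after 2 divisions, so the expansion has 2 partial quotients, read off in order.

[3; 13]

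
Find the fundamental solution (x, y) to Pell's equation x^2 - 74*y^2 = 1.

First expand sqrt(74) as a continued fraction. With x_i = (sqrt(74) + m_i)/d_i and (m_0, d_0) = (0, 1): a_0 = floor(sqrt(74)) = 8, since 8^2 = 64 <= 74 < 81 = 9^2.
Iterate m_{i+1} = d_i*a_i - m_i, d_{i+1} = (74 - m_{i+1}^2)/d_i, a_{i+1} = floor((a_0 + m_{i+1})/d_{i+1}):
  m_1 = 1*8 - 0 = 8, d_1 = (74 - 8^2)/1 = 10/1 = 10, a_1 = floor((8 + 8)/10) = 1.
  m_2 = 10*1 - 8 = 2, d_2 = (74 - 2^2)/10 = 70/10 = 7, a_2 = floor((8 + 2)/7) = 1.
  m_3 = 7*1 - 2 = 5, d_3 = (74 - 5^2)/7 = 49/7 = 7, a_3 = floor((8 + 5)/7) = 1.
  m_4 = 7*1 - 5 = 2, d_4 = (74 - 2^2)/7 = 70/7 = 10, a_4 = floor((8 + 2)/10) = 1.
  m_5 = 10*1 - 2 = 8, d_5 = (74 - 8^2)/10 = 10/10 = 1, a_5 = floor((8 + 8)/1) = 16.
  m_6 = 1*16 - 8 = 8, d_6 = (74 - 8^2)/1 = 10/1 = 10: (m_6, d_6) = (m_1, d_1) = (8, 10), so from here the quotients repeat a_1, ..., a_5; the period length is 5.
So sqrt(74) = [8; (1, 1, 1, 1, 16)] with period length k = 5.
k is odd, so (p_{k-1}, q_{k-1}) only solves x^2 - 74y^2 = -1 and the fundamental solution of x^2 - 74y^2 = 1 is (p_{2k-1}, q_{2k-1}) = (p_9, q_9); compute convergents through index 9, running through the period twice.
Convergents (p_i = a_i*p_{i-1} + p_{i-2}, q_i = a_i*q_{i-1} + q_{i-2} with p_{-2}=0, p_{-1}=1, q_{-2}=1, q_{-1}=0):
  i=0: a_0=8, p_0 = 8*1 + 0 = 8, q_0 = 8*0 + 1 = 1.
  i=1: a_1=1, p_1 = 1*8 + 1 = 9, q_1 = 1*1 + 0 = 1.
  i=2: a_2=1, p_2 = 1*9 + 8 = 17, q_2 = 1*1 + 1 = 2.
  i=3: a_3=1, p_3 = 1*17 + 9 = 26, q_3 = 1*2 + 1 = 3.
  i=4: a_4=1, p_4 = 1*26 + 17 = 43, q_4 = 1*3 + 2 = 5.
  i=5: a_5=16, p_5 = 16*43 + 26 = 714, q_5 = 16*5 + 3 = 83.
  i=6: a_6=1, p_6 = 1*714 + 43 = 757, q_6 = 1*83 + 5 = 88.
  i=7: a_7=1, p_7 = 1*757 + 714 = 1471, q_7 = 1*88 + 83 = 171.
  i=8: a_8=1, p_8 = 1*1471 + 757 = 2228, q_8 = 1*171 + 88 = 259.
  i=9: a_9=1, p_9 = 1*2228 + 1471 = 3699, q_9 = 1*259 + 171 = 430.
Indeed p_4^2 - 74*q_4^2 = 1849 - 1850 = -1, not +1.
Check: 3699^2 - 74*430^2 = 13682601 - 13682600 = 1, so (x, y) = (3699, 430) solves the equation, and by the theorem it is the least positive solution.

(x, y) = (3699, 430)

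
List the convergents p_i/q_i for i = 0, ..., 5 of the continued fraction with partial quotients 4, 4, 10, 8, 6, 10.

Using the convergent recurrence p_i = a_i*p_{i-1} + p_{i-2}, q_i = a_i*q_{i-1} + q_{i-2} with p_{-2}=0, p_{-1}=1, q_{-2}=1, q_{-1}=0:
  i=0: a_0=4, p_0 = 4*1 + 0 = 4, q_0 = 4*0 + 1 = 1.
  i=1: a_1=4, p_1 = 4*4 + 1 = 17, q_1 = 4*1 + 0 = 4.
  i=2: a_2=10, p_2 = 10*17 + 4 = 174, q_2 = 10*4 + 1 = 41.
  i=3: a_3=8, p_3 = 8*174 + 17 = 1409, q_3 = 8*41 + 4 = 332.
  i=4: a_4=6, p_4 = 6*1409 + 174 = 8628, q_4 = 6*332 + 41 = 2033.
  i=5: a_5=10, p_5 = 10*8628 + 1409 = 87689, q_5 = 10*2033 + 332 = 20662.

4/1, 17/4, 174/41, 1409/332, 8628/2033, 87689/20662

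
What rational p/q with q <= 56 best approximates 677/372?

Expand x = 677/372 as a continued fraction with the Euclidean algorithm:
  677 = 1*372 + 305, so a_0 = 1.
  372 = 1*305 + 67, so a_1 = 1.
  305 = 4*67 + 37, so a_2 = 4.
  67 = 1*37 + 30, so a_3 = 1.
  37 = 1*30 + 7, so a_4 = 1.
  30 = 4*7 + 2, so a_5 = 4.
  7 = 3*2 + 1, so a_6 = 3.
  2 = 2*1 + 0, so a_7 = 2.
so x = [1; 1, 4, 1, 1, 4, 3, 2].
Convergents (p_i = a_i*p_{i-1} + p_{i-2}, q_i = a_i*q_{i-1} + q_{i-2} with p_{-2}=0, p_{-1}=1, q_{-2}=1, q_{-1}=0), until the denominator exceeds 56:
  i=0: a_0=1, p_0 = 1*1 + 0 = 1, q_0 = 1*0 + 1 = 1.
  i=1: a_1=1, p_1 = 1*1 + 1 = 2, q_1 = 1*1 + 0 = 1.
  i=2: a_2=4, p_2 = 4*2 + 1 = 9, q_2 = 4*1 + 1 = 5.
  i=3: a_3=1, p_3 = 1*9 + 2 = 11, q_3 = 1*5 + 1 = 6.
  i=4: a_4=1, p_4 = 1*11 + 9 = 20, q_4 = 1*6 + 5 = 11.
  i=5: a_5=4, p_5 = 4*20 + 11 = 91, q_5 = 4*11 + 6 = 50.
  i=6: a_6=3, p_6 = 3*91 + 20 = 293, q_6 = 3*50 + 11 = 161.
q_6 = 161 > 56, so the last convergent with denominator <= 56 is p_5/q_5 = 91/50.
The closest fraction with denominator <= 56 is either p_5/q_5 or the intermediate fraction (k*p_5 + p_4)/(k*q_5 + q_4) with the largest k >= 1 whose denominator stays <= 56; these approach x as k grows, and every other convergent or intermediate fraction in range is farther away.
Largest k: floor((56 - q_4)/q_5) = floor((56 - 11)/50) = 0.
Since k = 0, no intermediate fraction beyond p_5/q_5 has denominator <= 56, so the convergent 91/50 is the closest (its error is |677*50 - 91*372|/(372*50) = 2/18600).

91/50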